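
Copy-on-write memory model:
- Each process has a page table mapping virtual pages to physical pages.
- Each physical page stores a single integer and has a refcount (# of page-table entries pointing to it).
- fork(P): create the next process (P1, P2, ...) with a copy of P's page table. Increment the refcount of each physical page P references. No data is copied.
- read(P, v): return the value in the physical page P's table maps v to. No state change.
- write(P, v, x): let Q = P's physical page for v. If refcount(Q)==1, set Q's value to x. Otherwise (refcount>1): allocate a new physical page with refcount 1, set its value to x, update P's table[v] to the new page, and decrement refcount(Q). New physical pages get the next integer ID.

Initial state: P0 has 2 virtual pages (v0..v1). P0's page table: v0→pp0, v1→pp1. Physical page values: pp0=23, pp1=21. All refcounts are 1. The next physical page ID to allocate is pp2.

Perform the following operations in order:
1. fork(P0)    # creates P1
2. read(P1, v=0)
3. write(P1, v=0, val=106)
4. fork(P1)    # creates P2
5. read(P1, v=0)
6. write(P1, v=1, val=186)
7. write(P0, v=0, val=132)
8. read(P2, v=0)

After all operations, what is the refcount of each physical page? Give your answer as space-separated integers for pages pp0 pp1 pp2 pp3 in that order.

Op 1: fork(P0) -> P1. 2 ppages; refcounts: pp0:2 pp1:2
Op 2: read(P1, v0) -> 23. No state change.
Op 3: write(P1, v0, 106). refcount(pp0)=2>1 -> COPY to pp2. 3 ppages; refcounts: pp0:1 pp1:2 pp2:1
Op 4: fork(P1) -> P2. 3 ppages; refcounts: pp0:1 pp1:3 pp2:2
Op 5: read(P1, v0) -> 106. No state change.
Op 6: write(P1, v1, 186). refcount(pp1)=3>1 -> COPY to pp3. 4 ppages; refcounts: pp0:1 pp1:2 pp2:2 pp3:1
Op 7: write(P0, v0, 132). refcount(pp0)=1 -> write in place. 4 ppages; refcounts: pp0:1 pp1:2 pp2:2 pp3:1
Op 8: read(P2, v0) -> 106. No state change.

Answer: 1 2 2 1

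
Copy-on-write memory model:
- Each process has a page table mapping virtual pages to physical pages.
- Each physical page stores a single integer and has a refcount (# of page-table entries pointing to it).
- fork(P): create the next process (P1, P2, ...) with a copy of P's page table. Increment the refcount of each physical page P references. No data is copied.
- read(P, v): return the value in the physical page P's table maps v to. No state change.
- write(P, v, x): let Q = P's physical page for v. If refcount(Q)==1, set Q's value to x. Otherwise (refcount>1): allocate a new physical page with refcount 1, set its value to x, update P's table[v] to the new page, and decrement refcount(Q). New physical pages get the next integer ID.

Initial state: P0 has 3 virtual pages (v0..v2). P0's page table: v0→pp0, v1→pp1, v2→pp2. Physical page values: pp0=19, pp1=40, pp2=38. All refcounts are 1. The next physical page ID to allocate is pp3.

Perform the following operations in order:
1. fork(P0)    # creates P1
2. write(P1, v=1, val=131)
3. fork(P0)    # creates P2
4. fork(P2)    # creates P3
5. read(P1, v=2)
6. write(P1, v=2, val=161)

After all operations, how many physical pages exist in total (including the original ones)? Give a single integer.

Op 1: fork(P0) -> P1. 3 ppages; refcounts: pp0:2 pp1:2 pp2:2
Op 2: write(P1, v1, 131). refcount(pp1)=2>1 -> COPY to pp3. 4 ppages; refcounts: pp0:2 pp1:1 pp2:2 pp3:1
Op 3: fork(P0) -> P2. 4 ppages; refcounts: pp0:3 pp1:2 pp2:3 pp3:1
Op 4: fork(P2) -> P3. 4 ppages; refcounts: pp0:4 pp1:3 pp2:4 pp3:1
Op 5: read(P1, v2) -> 38. No state change.
Op 6: write(P1, v2, 161). refcount(pp2)=4>1 -> COPY to pp4. 5 ppages; refcounts: pp0:4 pp1:3 pp2:3 pp3:1 pp4:1

Answer: 5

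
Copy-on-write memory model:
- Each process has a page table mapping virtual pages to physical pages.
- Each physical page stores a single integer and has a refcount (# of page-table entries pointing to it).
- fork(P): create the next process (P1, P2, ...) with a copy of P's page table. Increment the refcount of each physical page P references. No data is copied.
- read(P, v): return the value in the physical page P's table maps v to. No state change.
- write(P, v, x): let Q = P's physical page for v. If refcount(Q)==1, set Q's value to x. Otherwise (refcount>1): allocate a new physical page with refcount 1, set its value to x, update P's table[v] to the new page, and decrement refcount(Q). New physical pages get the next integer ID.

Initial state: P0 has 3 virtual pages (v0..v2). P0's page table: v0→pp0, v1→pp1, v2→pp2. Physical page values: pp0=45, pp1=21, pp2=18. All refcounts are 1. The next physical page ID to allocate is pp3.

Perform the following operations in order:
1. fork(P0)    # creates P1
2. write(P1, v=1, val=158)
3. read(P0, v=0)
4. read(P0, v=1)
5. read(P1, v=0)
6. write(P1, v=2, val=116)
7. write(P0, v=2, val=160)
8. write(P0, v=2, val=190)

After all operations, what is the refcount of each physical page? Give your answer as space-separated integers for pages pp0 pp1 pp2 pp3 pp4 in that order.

Answer: 2 1 1 1 1

Derivation:
Op 1: fork(P0) -> P1. 3 ppages; refcounts: pp0:2 pp1:2 pp2:2
Op 2: write(P1, v1, 158). refcount(pp1)=2>1 -> COPY to pp3. 4 ppages; refcounts: pp0:2 pp1:1 pp2:2 pp3:1
Op 3: read(P0, v0) -> 45. No state change.
Op 4: read(P0, v1) -> 21. No state change.
Op 5: read(P1, v0) -> 45. No state change.
Op 6: write(P1, v2, 116). refcount(pp2)=2>1 -> COPY to pp4. 5 ppages; refcounts: pp0:2 pp1:1 pp2:1 pp3:1 pp4:1
Op 7: write(P0, v2, 160). refcount(pp2)=1 -> write in place. 5 ppages; refcounts: pp0:2 pp1:1 pp2:1 pp3:1 pp4:1
Op 8: write(P0, v2, 190). refcount(pp2)=1 -> write in place. 5 ppages; refcounts: pp0:2 pp1:1 pp2:1 pp3:1 pp4:1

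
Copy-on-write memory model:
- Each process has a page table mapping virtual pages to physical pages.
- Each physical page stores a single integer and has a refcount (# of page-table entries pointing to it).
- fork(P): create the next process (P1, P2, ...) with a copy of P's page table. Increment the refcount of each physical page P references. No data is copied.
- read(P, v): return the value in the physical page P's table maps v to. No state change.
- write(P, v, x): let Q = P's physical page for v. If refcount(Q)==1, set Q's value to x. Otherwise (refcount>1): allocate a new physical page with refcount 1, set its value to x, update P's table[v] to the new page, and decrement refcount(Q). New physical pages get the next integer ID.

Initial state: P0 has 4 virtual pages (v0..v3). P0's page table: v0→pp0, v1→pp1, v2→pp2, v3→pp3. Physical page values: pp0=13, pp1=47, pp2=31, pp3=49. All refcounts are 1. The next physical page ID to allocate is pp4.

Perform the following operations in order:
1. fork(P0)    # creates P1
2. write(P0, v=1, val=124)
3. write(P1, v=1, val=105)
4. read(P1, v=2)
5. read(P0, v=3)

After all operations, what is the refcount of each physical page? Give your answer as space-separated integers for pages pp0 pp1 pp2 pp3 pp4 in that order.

Answer: 2 1 2 2 1

Derivation:
Op 1: fork(P0) -> P1. 4 ppages; refcounts: pp0:2 pp1:2 pp2:2 pp3:2
Op 2: write(P0, v1, 124). refcount(pp1)=2>1 -> COPY to pp4. 5 ppages; refcounts: pp0:2 pp1:1 pp2:2 pp3:2 pp4:1
Op 3: write(P1, v1, 105). refcount(pp1)=1 -> write in place. 5 ppages; refcounts: pp0:2 pp1:1 pp2:2 pp3:2 pp4:1
Op 4: read(P1, v2) -> 31. No state change.
Op 5: read(P0, v3) -> 49. No state change.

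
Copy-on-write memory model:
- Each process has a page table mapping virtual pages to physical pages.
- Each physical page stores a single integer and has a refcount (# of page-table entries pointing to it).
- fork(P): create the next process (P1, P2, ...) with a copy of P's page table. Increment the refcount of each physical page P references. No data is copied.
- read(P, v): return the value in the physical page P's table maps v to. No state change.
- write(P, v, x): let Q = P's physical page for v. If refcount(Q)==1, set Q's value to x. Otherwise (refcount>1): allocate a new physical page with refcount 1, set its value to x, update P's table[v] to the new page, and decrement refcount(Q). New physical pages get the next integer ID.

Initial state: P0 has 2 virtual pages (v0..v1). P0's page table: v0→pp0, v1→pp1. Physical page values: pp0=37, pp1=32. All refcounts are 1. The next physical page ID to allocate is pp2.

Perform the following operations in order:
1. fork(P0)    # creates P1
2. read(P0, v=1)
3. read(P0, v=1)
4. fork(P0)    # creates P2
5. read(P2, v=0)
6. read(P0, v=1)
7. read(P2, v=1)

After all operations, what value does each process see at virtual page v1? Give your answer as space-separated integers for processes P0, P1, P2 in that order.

Op 1: fork(P0) -> P1. 2 ppages; refcounts: pp0:2 pp1:2
Op 2: read(P0, v1) -> 32. No state change.
Op 3: read(P0, v1) -> 32. No state change.
Op 4: fork(P0) -> P2. 2 ppages; refcounts: pp0:3 pp1:3
Op 5: read(P2, v0) -> 37. No state change.
Op 6: read(P0, v1) -> 32. No state change.
Op 7: read(P2, v1) -> 32. No state change.
P0: v1 -> pp1 = 32
P1: v1 -> pp1 = 32
P2: v1 -> pp1 = 32

Answer: 32 32 32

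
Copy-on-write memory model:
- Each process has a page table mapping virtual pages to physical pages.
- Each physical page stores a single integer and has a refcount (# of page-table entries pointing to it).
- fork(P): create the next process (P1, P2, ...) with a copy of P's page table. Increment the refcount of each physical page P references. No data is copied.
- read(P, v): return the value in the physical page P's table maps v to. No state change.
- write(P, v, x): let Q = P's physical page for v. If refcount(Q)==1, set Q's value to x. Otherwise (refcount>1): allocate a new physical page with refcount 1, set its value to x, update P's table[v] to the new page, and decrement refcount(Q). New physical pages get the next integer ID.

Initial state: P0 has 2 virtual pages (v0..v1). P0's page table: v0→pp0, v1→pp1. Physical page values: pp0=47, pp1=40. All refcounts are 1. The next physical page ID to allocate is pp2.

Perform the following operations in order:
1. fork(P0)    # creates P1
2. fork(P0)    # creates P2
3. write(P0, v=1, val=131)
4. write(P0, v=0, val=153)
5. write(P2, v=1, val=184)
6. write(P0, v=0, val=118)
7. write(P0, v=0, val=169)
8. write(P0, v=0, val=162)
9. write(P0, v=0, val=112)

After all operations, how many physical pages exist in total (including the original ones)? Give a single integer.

Op 1: fork(P0) -> P1. 2 ppages; refcounts: pp0:2 pp1:2
Op 2: fork(P0) -> P2. 2 ppages; refcounts: pp0:3 pp1:3
Op 3: write(P0, v1, 131). refcount(pp1)=3>1 -> COPY to pp2. 3 ppages; refcounts: pp0:3 pp1:2 pp2:1
Op 4: write(P0, v0, 153). refcount(pp0)=3>1 -> COPY to pp3. 4 ppages; refcounts: pp0:2 pp1:2 pp2:1 pp3:1
Op 5: write(P2, v1, 184). refcount(pp1)=2>1 -> COPY to pp4. 5 ppages; refcounts: pp0:2 pp1:1 pp2:1 pp3:1 pp4:1
Op 6: write(P0, v0, 118). refcount(pp3)=1 -> write in place. 5 ppages; refcounts: pp0:2 pp1:1 pp2:1 pp3:1 pp4:1
Op 7: write(P0, v0, 169). refcount(pp3)=1 -> write in place. 5 ppages; refcounts: pp0:2 pp1:1 pp2:1 pp3:1 pp4:1
Op 8: write(P0, v0, 162). refcount(pp3)=1 -> write in place. 5 ppages; refcounts: pp0:2 pp1:1 pp2:1 pp3:1 pp4:1
Op 9: write(P0, v0, 112). refcount(pp3)=1 -> write in place. 5 ppages; refcounts: pp0:2 pp1:1 pp2:1 pp3:1 pp4:1

Answer: 5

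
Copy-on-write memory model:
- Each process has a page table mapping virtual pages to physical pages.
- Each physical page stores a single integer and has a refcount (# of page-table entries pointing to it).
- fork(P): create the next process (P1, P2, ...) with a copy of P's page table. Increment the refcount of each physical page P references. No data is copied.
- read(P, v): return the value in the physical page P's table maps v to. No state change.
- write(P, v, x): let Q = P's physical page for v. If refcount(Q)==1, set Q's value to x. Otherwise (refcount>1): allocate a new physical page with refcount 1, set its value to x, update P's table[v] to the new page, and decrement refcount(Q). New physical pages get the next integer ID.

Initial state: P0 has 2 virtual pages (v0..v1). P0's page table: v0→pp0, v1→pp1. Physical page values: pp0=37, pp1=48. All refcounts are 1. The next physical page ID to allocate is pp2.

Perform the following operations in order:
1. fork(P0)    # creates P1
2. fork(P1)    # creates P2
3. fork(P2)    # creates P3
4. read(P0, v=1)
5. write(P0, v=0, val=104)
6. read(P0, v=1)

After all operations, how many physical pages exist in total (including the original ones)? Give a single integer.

Answer: 3

Derivation:
Op 1: fork(P0) -> P1. 2 ppages; refcounts: pp0:2 pp1:2
Op 2: fork(P1) -> P2. 2 ppages; refcounts: pp0:3 pp1:3
Op 3: fork(P2) -> P3. 2 ppages; refcounts: pp0:4 pp1:4
Op 4: read(P0, v1) -> 48. No state change.
Op 5: write(P0, v0, 104). refcount(pp0)=4>1 -> COPY to pp2. 3 ppages; refcounts: pp0:3 pp1:4 pp2:1
Op 6: read(P0, v1) -> 48. No state change.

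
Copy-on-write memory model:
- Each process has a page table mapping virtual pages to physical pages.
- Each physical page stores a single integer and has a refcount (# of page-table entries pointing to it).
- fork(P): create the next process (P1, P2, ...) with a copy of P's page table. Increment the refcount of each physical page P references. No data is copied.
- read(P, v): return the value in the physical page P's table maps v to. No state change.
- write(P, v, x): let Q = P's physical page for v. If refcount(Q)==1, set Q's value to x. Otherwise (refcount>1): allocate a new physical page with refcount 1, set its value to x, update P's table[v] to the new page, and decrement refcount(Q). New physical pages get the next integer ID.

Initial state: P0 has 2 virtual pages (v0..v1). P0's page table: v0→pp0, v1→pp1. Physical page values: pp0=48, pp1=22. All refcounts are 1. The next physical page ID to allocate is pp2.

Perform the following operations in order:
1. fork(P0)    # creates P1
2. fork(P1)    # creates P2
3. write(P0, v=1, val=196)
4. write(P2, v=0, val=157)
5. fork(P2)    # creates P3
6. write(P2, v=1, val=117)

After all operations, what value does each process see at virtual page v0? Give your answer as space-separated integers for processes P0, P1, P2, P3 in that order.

Answer: 48 48 157 157

Derivation:
Op 1: fork(P0) -> P1. 2 ppages; refcounts: pp0:2 pp1:2
Op 2: fork(P1) -> P2. 2 ppages; refcounts: pp0:3 pp1:3
Op 3: write(P0, v1, 196). refcount(pp1)=3>1 -> COPY to pp2. 3 ppages; refcounts: pp0:3 pp1:2 pp2:1
Op 4: write(P2, v0, 157). refcount(pp0)=3>1 -> COPY to pp3. 4 ppages; refcounts: pp0:2 pp1:2 pp2:1 pp3:1
Op 5: fork(P2) -> P3. 4 ppages; refcounts: pp0:2 pp1:3 pp2:1 pp3:2
Op 6: write(P2, v1, 117). refcount(pp1)=3>1 -> COPY to pp4. 5 ppages; refcounts: pp0:2 pp1:2 pp2:1 pp3:2 pp4:1
P0: v0 -> pp0 = 48
P1: v0 -> pp0 = 48
P2: v0 -> pp3 = 157
P3: v0 -> pp3 = 157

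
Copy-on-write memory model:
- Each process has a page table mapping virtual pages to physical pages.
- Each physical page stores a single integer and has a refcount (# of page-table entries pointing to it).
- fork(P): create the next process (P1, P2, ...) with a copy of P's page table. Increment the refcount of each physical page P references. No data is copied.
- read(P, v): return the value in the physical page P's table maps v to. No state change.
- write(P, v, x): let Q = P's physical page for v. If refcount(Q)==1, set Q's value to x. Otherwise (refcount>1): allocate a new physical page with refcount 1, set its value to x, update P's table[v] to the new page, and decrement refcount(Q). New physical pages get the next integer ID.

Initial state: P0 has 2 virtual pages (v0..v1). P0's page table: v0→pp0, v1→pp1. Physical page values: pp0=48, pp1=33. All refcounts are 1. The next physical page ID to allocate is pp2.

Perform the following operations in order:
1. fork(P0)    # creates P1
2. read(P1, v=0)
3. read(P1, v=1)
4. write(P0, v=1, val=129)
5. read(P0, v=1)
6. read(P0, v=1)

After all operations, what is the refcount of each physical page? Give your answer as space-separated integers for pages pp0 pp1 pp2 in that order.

Op 1: fork(P0) -> P1. 2 ppages; refcounts: pp0:2 pp1:2
Op 2: read(P1, v0) -> 48. No state change.
Op 3: read(P1, v1) -> 33. No state change.
Op 4: write(P0, v1, 129). refcount(pp1)=2>1 -> COPY to pp2. 3 ppages; refcounts: pp0:2 pp1:1 pp2:1
Op 5: read(P0, v1) -> 129. No state change.
Op 6: read(P0, v1) -> 129. No state change.

Answer: 2 1 1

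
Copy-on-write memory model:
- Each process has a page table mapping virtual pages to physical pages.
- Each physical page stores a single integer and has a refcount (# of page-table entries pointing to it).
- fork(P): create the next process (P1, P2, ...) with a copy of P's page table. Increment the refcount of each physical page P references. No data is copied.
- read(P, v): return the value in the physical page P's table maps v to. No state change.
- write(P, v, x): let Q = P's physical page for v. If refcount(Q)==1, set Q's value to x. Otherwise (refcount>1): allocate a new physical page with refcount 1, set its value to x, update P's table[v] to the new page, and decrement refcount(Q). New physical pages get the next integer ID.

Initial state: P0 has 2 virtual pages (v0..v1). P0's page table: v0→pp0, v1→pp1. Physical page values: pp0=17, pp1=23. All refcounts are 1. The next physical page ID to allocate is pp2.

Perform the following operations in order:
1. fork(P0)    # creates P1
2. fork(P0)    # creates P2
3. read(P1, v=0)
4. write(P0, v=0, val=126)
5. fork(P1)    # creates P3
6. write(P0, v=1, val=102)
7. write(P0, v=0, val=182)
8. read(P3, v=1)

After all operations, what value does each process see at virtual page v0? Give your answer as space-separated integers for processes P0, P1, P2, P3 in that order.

Answer: 182 17 17 17

Derivation:
Op 1: fork(P0) -> P1. 2 ppages; refcounts: pp0:2 pp1:2
Op 2: fork(P0) -> P2. 2 ppages; refcounts: pp0:3 pp1:3
Op 3: read(P1, v0) -> 17. No state change.
Op 4: write(P0, v0, 126). refcount(pp0)=3>1 -> COPY to pp2. 3 ppages; refcounts: pp0:2 pp1:3 pp2:1
Op 5: fork(P1) -> P3. 3 ppages; refcounts: pp0:3 pp1:4 pp2:1
Op 6: write(P0, v1, 102). refcount(pp1)=4>1 -> COPY to pp3. 4 ppages; refcounts: pp0:3 pp1:3 pp2:1 pp3:1
Op 7: write(P0, v0, 182). refcount(pp2)=1 -> write in place. 4 ppages; refcounts: pp0:3 pp1:3 pp2:1 pp3:1
Op 8: read(P3, v1) -> 23. No state change.
P0: v0 -> pp2 = 182
P1: v0 -> pp0 = 17
P2: v0 -> pp0 = 17
P3: v0 -> pp0 = 17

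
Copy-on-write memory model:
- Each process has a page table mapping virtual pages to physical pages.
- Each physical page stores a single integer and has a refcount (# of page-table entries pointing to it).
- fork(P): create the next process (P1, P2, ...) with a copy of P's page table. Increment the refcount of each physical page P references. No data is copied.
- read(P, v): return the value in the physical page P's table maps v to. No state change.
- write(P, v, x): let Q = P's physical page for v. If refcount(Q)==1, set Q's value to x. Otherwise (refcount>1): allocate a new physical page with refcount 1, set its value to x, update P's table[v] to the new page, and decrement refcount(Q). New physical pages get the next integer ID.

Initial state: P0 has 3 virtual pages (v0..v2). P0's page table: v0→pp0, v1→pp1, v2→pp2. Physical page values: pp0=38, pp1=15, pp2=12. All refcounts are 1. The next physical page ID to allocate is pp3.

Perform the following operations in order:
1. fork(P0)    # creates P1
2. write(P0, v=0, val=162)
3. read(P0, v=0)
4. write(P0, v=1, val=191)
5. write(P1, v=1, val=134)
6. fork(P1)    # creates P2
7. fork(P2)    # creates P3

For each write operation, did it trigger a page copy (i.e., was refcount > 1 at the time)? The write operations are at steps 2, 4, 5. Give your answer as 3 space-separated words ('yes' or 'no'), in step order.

Op 1: fork(P0) -> P1. 3 ppages; refcounts: pp0:2 pp1:2 pp2:2
Op 2: write(P0, v0, 162). refcount(pp0)=2>1 -> COPY to pp3. 4 ppages; refcounts: pp0:1 pp1:2 pp2:2 pp3:1
Op 3: read(P0, v0) -> 162. No state change.
Op 4: write(P0, v1, 191). refcount(pp1)=2>1 -> COPY to pp4. 5 ppages; refcounts: pp0:1 pp1:1 pp2:2 pp3:1 pp4:1
Op 5: write(P1, v1, 134). refcount(pp1)=1 -> write in place. 5 ppages; refcounts: pp0:1 pp1:1 pp2:2 pp3:1 pp4:1
Op 6: fork(P1) -> P2. 5 ppages; refcounts: pp0:2 pp1:2 pp2:3 pp3:1 pp4:1
Op 7: fork(P2) -> P3. 5 ppages; refcounts: pp0:3 pp1:3 pp2:4 pp3:1 pp4:1

yes yes no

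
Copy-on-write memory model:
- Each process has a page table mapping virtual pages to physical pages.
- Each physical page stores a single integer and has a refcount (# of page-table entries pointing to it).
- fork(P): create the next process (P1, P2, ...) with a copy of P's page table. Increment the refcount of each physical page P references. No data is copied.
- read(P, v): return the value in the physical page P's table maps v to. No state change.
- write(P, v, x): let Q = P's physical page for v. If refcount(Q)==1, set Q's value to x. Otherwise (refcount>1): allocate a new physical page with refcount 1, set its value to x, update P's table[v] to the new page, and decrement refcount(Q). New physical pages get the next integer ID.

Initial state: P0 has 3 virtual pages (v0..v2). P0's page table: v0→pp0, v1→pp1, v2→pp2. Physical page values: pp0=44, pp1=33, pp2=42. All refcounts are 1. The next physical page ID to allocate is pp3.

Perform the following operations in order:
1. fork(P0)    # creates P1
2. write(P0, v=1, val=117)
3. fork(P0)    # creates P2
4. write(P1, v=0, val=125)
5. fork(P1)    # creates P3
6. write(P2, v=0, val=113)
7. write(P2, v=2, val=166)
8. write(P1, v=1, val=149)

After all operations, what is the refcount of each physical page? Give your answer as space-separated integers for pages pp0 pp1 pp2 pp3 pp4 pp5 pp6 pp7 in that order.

Answer: 1 1 3 2 2 1 1 1

Derivation:
Op 1: fork(P0) -> P1. 3 ppages; refcounts: pp0:2 pp1:2 pp2:2
Op 2: write(P0, v1, 117). refcount(pp1)=2>1 -> COPY to pp3. 4 ppages; refcounts: pp0:2 pp1:1 pp2:2 pp3:1
Op 3: fork(P0) -> P2. 4 ppages; refcounts: pp0:3 pp1:1 pp2:3 pp3:2
Op 4: write(P1, v0, 125). refcount(pp0)=3>1 -> COPY to pp4. 5 ppages; refcounts: pp0:2 pp1:1 pp2:3 pp3:2 pp4:1
Op 5: fork(P1) -> P3. 5 ppages; refcounts: pp0:2 pp1:2 pp2:4 pp3:2 pp4:2
Op 6: write(P2, v0, 113). refcount(pp0)=2>1 -> COPY to pp5. 6 ppages; refcounts: pp0:1 pp1:2 pp2:4 pp3:2 pp4:2 pp5:1
Op 7: write(P2, v2, 166). refcount(pp2)=4>1 -> COPY to pp6. 7 ppages; refcounts: pp0:1 pp1:2 pp2:3 pp3:2 pp4:2 pp5:1 pp6:1
Op 8: write(P1, v1, 149). refcount(pp1)=2>1 -> COPY to pp7. 8 ppages; refcounts: pp0:1 pp1:1 pp2:3 pp3:2 pp4:2 pp5:1 pp6:1 pp7:1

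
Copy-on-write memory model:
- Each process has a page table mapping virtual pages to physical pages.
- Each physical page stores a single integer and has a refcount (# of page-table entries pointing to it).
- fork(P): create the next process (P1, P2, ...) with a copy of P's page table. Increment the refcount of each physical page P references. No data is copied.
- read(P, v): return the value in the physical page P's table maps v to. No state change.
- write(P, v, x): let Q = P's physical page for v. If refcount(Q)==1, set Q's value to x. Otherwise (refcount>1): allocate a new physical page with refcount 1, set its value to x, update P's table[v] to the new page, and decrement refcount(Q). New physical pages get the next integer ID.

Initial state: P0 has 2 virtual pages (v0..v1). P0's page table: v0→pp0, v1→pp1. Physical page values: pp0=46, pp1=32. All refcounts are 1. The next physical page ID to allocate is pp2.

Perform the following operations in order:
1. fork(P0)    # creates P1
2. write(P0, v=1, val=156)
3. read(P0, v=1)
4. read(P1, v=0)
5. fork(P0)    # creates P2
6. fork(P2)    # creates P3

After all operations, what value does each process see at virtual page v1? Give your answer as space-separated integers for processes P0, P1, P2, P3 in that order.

Answer: 156 32 156 156

Derivation:
Op 1: fork(P0) -> P1. 2 ppages; refcounts: pp0:2 pp1:2
Op 2: write(P0, v1, 156). refcount(pp1)=2>1 -> COPY to pp2. 3 ppages; refcounts: pp0:2 pp1:1 pp2:1
Op 3: read(P0, v1) -> 156. No state change.
Op 4: read(P1, v0) -> 46. No state change.
Op 5: fork(P0) -> P2. 3 ppages; refcounts: pp0:3 pp1:1 pp2:2
Op 6: fork(P2) -> P3. 3 ppages; refcounts: pp0:4 pp1:1 pp2:3
P0: v1 -> pp2 = 156
P1: v1 -> pp1 = 32
P2: v1 -> pp2 = 156
P3: v1 -> pp2 = 156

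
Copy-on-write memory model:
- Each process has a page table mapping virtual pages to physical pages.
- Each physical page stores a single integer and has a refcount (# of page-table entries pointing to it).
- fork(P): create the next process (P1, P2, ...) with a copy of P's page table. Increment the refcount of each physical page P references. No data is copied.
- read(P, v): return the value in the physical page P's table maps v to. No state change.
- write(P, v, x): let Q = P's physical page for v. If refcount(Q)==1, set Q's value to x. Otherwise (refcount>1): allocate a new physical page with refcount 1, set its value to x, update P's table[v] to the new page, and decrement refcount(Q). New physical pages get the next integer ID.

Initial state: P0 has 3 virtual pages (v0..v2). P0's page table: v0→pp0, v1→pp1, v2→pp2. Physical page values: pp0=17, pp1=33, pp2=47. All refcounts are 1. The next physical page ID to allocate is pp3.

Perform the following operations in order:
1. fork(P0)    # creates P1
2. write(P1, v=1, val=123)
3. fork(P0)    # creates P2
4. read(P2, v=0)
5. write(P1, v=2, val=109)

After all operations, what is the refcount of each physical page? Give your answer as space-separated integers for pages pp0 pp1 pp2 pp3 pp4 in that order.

Answer: 3 2 2 1 1

Derivation:
Op 1: fork(P0) -> P1. 3 ppages; refcounts: pp0:2 pp1:2 pp2:2
Op 2: write(P1, v1, 123). refcount(pp1)=2>1 -> COPY to pp3. 4 ppages; refcounts: pp0:2 pp1:1 pp2:2 pp3:1
Op 3: fork(P0) -> P2. 4 ppages; refcounts: pp0:3 pp1:2 pp2:3 pp3:1
Op 4: read(P2, v0) -> 17. No state change.
Op 5: write(P1, v2, 109). refcount(pp2)=3>1 -> COPY to pp4. 5 ppages; refcounts: pp0:3 pp1:2 pp2:2 pp3:1 pp4:1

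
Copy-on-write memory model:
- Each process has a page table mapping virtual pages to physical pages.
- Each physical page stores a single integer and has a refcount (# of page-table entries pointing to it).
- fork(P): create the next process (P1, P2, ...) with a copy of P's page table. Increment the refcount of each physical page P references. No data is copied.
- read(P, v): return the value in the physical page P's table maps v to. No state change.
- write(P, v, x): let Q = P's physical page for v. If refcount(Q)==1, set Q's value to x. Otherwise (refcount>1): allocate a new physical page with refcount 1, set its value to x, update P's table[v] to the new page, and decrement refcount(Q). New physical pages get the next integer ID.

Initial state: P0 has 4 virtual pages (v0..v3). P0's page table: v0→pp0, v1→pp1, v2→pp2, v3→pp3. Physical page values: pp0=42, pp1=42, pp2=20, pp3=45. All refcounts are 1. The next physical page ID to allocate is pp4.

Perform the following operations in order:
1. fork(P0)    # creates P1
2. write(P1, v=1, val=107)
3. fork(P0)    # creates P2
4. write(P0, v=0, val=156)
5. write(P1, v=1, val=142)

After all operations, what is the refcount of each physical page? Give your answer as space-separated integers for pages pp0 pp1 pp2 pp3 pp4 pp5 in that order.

Op 1: fork(P0) -> P1. 4 ppages; refcounts: pp0:2 pp1:2 pp2:2 pp3:2
Op 2: write(P1, v1, 107). refcount(pp1)=2>1 -> COPY to pp4. 5 ppages; refcounts: pp0:2 pp1:1 pp2:2 pp3:2 pp4:1
Op 3: fork(P0) -> P2. 5 ppages; refcounts: pp0:3 pp1:2 pp2:3 pp3:3 pp4:1
Op 4: write(P0, v0, 156). refcount(pp0)=3>1 -> COPY to pp5. 6 ppages; refcounts: pp0:2 pp1:2 pp2:3 pp3:3 pp4:1 pp5:1
Op 5: write(P1, v1, 142). refcount(pp4)=1 -> write in place. 6 ppages; refcounts: pp0:2 pp1:2 pp2:3 pp3:3 pp4:1 pp5:1

Answer: 2 2 3 3 1 1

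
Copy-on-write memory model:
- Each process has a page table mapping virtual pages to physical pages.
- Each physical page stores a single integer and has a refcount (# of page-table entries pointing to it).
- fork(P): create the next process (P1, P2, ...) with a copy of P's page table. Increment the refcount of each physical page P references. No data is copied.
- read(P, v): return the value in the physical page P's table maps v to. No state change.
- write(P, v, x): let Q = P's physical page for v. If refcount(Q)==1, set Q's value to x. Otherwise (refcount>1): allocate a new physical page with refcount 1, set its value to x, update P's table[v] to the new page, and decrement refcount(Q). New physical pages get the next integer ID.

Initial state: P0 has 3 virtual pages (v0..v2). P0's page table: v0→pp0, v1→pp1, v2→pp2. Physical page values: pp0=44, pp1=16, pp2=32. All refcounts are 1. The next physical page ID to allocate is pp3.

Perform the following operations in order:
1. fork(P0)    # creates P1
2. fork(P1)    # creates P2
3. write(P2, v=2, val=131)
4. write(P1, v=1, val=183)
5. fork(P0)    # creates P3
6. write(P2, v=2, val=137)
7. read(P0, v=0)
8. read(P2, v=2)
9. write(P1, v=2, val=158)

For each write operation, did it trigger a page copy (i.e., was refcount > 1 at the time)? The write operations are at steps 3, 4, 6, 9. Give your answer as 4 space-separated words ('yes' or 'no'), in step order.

Op 1: fork(P0) -> P1. 3 ppages; refcounts: pp0:2 pp1:2 pp2:2
Op 2: fork(P1) -> P2. 3 ppages; refcounts: pp0:3 pp1:3 pp2:3
Op 3: write(P2, v2, 131). refcount(pp2)=3>1 -> COPY to pp3. 4 ppages; refcounts: pp0:3 pp1:3 pp2:2 pp3:1
Op 4: write(P1, v1, 183). refcount(pp1)=3>1 -> COPY to pp4. 5 ppages; refcounts: pp0:3 pp1:2 pp2:2 pp3:1 pp4:1
Op 5: fork(P0) -> P3. 5 ppages; refcounts: pp0:4 pp1:3 pp2:3 pp3:1 pp4:1
Op 6: write(P2, v2, 137). refcount(pp3)=1 -> write in place. 5 ppages; refcounts: pp0:4 pp1:3 pp2:3 pp3:1 pp4:1
Op 7: read(P0, v0) -> 44. No state change.
Op 8: read(P2, v2) -> 137. No state change.
Op 9: write(P1, v2, 158). refcount(pp2)=3>1 -> COPY to pp5. 6 ppages; refcounts: pp0:4 pp1:3 pp2:2 pp3:1 pp4:1 pp5:1

yes yes no yes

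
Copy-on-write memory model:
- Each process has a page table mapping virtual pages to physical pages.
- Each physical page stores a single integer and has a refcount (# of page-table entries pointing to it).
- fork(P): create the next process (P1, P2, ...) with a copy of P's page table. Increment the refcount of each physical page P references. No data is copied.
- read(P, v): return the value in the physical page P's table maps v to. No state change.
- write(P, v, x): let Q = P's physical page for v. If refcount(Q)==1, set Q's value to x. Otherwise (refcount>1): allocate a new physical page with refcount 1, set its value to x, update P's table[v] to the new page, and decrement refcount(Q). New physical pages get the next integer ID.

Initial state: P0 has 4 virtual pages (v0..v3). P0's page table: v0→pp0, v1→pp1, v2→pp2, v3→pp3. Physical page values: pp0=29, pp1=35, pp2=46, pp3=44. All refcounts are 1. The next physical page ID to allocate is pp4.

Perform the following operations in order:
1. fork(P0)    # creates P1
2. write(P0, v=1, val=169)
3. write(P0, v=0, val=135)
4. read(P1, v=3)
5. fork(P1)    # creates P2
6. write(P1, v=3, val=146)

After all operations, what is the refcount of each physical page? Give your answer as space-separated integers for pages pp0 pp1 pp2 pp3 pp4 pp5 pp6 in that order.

Answer: 2 2 3 2 1 1 1

Derivation:
Op 1: fork(P0) -> P1. 4 ppages; refcounts: pp0:2 pp1:2 pp2:2 pp3:2
Op 2: write(P0, v1, 169). refcount(pp1)=2>1 -> COPY to pp4. 5 ppages; refcounts: pp0:2 pp1:1 pp2:2 pp3:2 pp4:1
Op 3: write(P0, v0, 135). refcount(pp0)=2>1 -> COPY to pp5. 6 ppages; refcounts: pp0:1 pp1:1 pp2:2 pp3:2 pp4:1 pp5:1
Op 4: read(P1, v3) -> 44. No state change.
Op 5: fork(P1) -> P2. 6 ppages; refcounts: pp0:2 pp1:2 pp2:3 pp3:3 pp4:1 pp5:1
Op 6: write(P1, v3, 146). refcount(pp3)=3>1 -> COPY to pp6. 7 ppages; refcounts: pp0:2 pp1:2 pp2:3 pp3:2 pp4:1 pp5:1 pp6:1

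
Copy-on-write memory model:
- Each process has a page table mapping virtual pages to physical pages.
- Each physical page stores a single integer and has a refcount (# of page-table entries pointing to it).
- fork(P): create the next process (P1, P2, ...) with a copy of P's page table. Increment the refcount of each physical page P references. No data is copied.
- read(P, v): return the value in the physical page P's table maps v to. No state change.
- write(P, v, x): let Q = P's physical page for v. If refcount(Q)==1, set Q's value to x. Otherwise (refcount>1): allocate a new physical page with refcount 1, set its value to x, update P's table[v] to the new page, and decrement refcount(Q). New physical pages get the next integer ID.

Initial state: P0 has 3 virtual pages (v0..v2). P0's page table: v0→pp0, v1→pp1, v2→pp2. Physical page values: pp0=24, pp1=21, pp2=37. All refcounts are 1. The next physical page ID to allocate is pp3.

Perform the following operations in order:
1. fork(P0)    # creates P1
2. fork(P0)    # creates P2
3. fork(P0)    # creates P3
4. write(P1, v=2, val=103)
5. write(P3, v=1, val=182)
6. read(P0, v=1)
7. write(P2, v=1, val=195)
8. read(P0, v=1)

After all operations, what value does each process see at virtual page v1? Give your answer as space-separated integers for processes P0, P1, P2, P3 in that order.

Op 1: fork(P0) -> P1. 3 ppages; refcounts: pp0:2 pp1:2 pp2:2
Op 2: fork(P0) -> P2. 3 ppages; refcounts: pp0:3 pp1:3 pp2:3
Op 3: fork(P0) -> P3. 3 ppages; refcounts: pp0:4 pp1:4 pp2:4
Op 4: write(P1, v2, 103). refcount(pp2)=4>1 -> COPY to pp3. 4 ppages; refcounts: pp0:4 pp1:4 pp2:3 pp3:1
Op 5: write(P3, v1, 182). refcount(pp1)=4>1 -> COPY to pp4. 5 ppages; refcounts: pp0:4 pp1:3 pp2:3 pp3:1 pp4:1
Op 6: read(P0, v1) -> 21. No state change.
Op 7: write(P2, v1, 195). refcount(pp1)=3>1 -> COPY to pp5. 6 ppages; refcounts: pp0:4 pp1:2 pp2:3 pp3:1 pp4:1 pp5:1
Op 8: read(P0, v1) -> 21. No state change.
P0: v1 -> pp1 = 21
P1: v1 -> pp1 = 21
P2: v1 -> pp5 = 195
P3: v1 -> pp4 = 182

Answer: 21 21 195 182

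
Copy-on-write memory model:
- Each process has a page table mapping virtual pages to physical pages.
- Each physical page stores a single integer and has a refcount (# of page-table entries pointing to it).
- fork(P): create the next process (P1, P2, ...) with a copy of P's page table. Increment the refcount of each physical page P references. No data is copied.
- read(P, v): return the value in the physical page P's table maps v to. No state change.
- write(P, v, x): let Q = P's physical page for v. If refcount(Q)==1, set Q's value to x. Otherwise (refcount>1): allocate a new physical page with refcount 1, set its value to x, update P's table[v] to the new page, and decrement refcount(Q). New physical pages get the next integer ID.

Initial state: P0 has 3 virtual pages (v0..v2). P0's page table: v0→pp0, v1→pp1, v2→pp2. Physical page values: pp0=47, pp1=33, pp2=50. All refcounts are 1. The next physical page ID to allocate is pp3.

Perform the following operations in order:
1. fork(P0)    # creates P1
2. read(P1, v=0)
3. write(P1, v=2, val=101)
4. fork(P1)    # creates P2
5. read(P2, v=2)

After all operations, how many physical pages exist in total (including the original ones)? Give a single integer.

Answer: 4

Derivation:
Op 1: fork(P0) -> P1. 3 ppages; refcounts: pp0:2 pp1:2 pp2:2
Op 2: read(P1, v0) -> 47. No state change.
Op 3: write(P1, v2, 101). refcount(pp2)=2>1 -> COPY to pp3. 4 ppages; refcounts: pp0:2 pp1:2 pp2:1 pp3:1
Op 4: fork(P1) -> P2. 4 ppages; refcounts: pp0:3 pp1:3 pp2:1 pp3:2
Op 5: read(P2, v2) -> 101. No state change.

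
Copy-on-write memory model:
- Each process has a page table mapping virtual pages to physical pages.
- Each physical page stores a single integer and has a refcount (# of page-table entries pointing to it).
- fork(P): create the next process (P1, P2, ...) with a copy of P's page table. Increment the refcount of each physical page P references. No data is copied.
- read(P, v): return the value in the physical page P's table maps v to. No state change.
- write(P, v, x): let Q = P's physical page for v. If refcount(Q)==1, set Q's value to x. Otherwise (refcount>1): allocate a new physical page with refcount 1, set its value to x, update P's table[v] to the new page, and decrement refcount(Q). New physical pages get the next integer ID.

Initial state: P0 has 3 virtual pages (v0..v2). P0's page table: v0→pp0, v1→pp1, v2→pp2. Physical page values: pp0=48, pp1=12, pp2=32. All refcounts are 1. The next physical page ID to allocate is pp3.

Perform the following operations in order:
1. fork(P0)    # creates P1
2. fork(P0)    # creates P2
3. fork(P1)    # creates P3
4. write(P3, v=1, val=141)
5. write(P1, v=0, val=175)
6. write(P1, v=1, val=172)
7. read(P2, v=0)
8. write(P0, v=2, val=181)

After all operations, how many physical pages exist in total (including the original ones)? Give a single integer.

Answer: 7

Derivation:
Op 1: fork(P0) -> P1. 3 ppages; refcounts: pp0:2 pp1:2 pp2:2
Op 2: fork(P0) -> P2. 3 ppages; refcounts: pp0:3 pp1:3 pp2:3
Op 3: fork(P1) -> P3. 3 ppages; refcounts: pp0:4 pp1:4 pp2:4
Op 4: write(P3, v1, 141). refcount(pp1)=4>1 -> COPY to pp3. 4 ppages; refcounts: pp0:4 pp1:3 pp2:4 pp3:1
Op 5: write(P1, v0, 175). refcount(pp0)=4>1 -> COPY to pp4. 5 ppages; refcounts: pp0:3 pp1:3 pp2:4 pp3:1 pp4:1
Op 6: write(P1, v1, 172). refcount(pp1)=3>1 -> COPY to pp5. 6 ppages; refcounts: pp0:3 pp1:2 pp2:4 pp3:1 pp4:1 pp5:1
Op 7: read(P2, v0) -> 48. No state change.
Op 8: write(P0, v2, 181). refcount(pp2)=4>1 -> COPY to pp6. 7 ppages; refcounts: pp0:3 pp1:2 pp2:3 pp3:1 pp4:1 pp5:1 pp6:1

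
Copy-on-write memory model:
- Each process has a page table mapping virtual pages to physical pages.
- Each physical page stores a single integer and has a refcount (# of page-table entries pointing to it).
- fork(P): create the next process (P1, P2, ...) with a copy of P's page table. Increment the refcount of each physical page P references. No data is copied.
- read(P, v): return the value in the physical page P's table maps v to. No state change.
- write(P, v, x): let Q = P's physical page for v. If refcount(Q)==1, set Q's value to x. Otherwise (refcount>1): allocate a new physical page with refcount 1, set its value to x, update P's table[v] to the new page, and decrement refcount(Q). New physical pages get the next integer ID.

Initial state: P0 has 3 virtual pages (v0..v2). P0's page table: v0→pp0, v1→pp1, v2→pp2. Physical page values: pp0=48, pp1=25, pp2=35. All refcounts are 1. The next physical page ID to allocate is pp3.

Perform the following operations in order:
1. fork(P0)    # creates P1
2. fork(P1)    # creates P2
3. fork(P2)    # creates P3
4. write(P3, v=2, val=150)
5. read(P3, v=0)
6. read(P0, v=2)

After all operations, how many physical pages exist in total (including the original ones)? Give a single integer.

Answer: 4

Derivation:
Op 1: fork(P0) -> P1. 3 ppages; refcounts: pp0:2 pp1:2 pp2:2
Op 2: fork(P1) -> P2. 3 ppages; refcounts: pp0:3 pp1:3 pp2:3
Op 3: fork(P2) -> P3. 3 ppages; refcounts: pp0:4 pp1:4 pp2:4
Op 4: write(P3, v2, 150). refcount(pp2)=4>1 -> COPY to pp3. 4 ppages; refcounts: pp0:4 pp1:4 pp2:3 pp3:1
Op 5: read(P3, v0) -> 48. No state change.
Op 6: read(P0, v2) -> 35. No state change.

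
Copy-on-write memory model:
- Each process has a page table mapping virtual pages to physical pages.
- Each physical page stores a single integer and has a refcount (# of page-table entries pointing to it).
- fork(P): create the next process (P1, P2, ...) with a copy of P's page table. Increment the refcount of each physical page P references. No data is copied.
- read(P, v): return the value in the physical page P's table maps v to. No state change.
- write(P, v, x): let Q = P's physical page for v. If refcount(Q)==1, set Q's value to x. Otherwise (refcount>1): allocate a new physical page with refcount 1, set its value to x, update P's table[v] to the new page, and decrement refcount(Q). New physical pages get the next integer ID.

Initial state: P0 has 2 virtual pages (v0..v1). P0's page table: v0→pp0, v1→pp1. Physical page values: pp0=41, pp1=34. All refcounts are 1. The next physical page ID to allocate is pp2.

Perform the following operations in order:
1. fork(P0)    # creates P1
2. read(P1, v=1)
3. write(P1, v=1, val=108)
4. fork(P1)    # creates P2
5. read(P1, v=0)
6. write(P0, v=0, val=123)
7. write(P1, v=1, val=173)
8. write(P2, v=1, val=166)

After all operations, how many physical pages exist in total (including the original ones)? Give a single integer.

Answer: 5

Derivation:
Op 1: fork(P0) -> P1. 2 ppages; refcounts: pp0:2 pp1:2
Op 2: read(P1, v1) -> 34. No state change.
Op 3: write(P1, v1, 108). refcount(pp1)=2>1 -> COPY to pp2. 3 ppages; refcounts: pp0:2 pp1:1 pp2:1
Op 4: fork(P1) -> P2. 3 ppages; refcounts: pp0:3 pp1:1 pp2:2
Op 5: read(P1, v0) -> 41. No state change.
Op 6: write(P0, v0, 123). refcount(pp0)=3>1 -> COPY to pp3. 4 ppages; refcounts: pp0:2 pp1:1 pp2:2 pp3:1
Op 7: write(P1, v1, 173). refcount(pp2)=2>1 -> COPY to pp4. 5 ppages; refcounts: pp0:2 pp1:1 pp2:1 pp3:1 pp4:1
Op 8: write(P2, v1, 166). refcount(pp2)=1 -> write in place. 5 ppages; refcounts: pp0:2 pp1:1 pp2:1 pp3:1 pp4:1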